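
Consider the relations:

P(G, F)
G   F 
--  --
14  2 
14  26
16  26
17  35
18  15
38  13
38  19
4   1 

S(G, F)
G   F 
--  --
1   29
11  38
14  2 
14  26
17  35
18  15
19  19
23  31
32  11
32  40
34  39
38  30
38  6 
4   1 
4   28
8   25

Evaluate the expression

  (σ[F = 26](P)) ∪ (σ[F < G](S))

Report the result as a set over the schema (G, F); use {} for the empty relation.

{(14, 2), (14, 26), (16, 26), (18, 15), (32, 11), (38, 30), (38, 6), (4, 1)}

Apply σ_{F = 26}; surviving tuples: {(14, 26), (16, 26)}
Apply σ_{F < G}; surviving tuples: {(14, 2), (18, 15), (32, 11), (38, 30), (38, 6), (4, 1)}
Set union of the two operands is {(14, 2), (14, 26), (16, 26), (18, 15), (32, 11), (38, 30), (38, 6), (4, 1)}.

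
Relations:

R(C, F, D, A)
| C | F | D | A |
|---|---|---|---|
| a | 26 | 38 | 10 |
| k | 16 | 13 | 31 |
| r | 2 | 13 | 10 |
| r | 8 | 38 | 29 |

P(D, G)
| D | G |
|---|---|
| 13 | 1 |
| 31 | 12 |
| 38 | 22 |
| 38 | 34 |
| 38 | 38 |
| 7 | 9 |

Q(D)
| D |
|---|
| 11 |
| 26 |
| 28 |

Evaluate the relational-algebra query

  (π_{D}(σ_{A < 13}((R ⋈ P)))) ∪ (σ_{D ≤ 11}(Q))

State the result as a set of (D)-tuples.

{11, 13, 38}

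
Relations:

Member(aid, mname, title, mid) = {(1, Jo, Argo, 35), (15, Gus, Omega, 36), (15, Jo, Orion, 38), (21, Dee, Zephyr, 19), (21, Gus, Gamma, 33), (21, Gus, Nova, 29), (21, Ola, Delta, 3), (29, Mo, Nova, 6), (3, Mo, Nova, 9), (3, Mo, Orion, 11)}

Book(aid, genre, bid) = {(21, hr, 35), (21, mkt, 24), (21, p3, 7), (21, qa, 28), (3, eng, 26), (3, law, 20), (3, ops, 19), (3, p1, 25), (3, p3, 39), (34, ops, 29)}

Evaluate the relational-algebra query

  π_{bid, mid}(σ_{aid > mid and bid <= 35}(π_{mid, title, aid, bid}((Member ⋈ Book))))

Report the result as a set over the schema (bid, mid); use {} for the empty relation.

{(24, 19), (24, 3), (28, 19), (28, 3), (35, 19), (35, 3), (7, 19), (7, 3)}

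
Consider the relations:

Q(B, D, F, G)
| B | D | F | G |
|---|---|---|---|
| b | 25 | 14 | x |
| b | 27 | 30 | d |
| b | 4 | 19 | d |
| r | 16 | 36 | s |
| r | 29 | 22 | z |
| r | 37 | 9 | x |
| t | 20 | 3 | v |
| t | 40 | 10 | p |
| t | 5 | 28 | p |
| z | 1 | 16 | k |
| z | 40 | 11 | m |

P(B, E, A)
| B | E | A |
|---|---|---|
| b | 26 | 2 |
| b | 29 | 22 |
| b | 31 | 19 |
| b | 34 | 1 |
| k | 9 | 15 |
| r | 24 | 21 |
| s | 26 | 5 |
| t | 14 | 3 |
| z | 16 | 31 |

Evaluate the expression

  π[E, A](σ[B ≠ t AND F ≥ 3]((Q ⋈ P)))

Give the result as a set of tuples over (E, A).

Joining Q and P on B yields {(b, 25, 14, x, 26, 2), (b, 25, 14, x, 29, 22), (b, 25, 14, x, 31, 19), (b, 25, 14, x, 34, 1), (b, 27, 30, d, 26, 2), (b, 27, 30, d, 29, 22), (b, 27, 30, d, 31, 19), (b, 27, 30, d, 34, 1), (b, 4, 19, d, 26, 2), (b, 4, 19, d, 29, 22), (b, 4, 19, d, 31, 19), (b, 4, 19, d, 34, 1), (r, 16, 36, s, 24, 21), (r, 29, 22, z, 24, 21), (r, 37, 9, x, 24, 21), (t, 20, 3, v, 14, 3), (t, 40, 10, p, 14, 3), (t, 5, 28, p, 14, 3), (z, 1, 16, k, 16, 31), (z, 40, 11, m, 16, 31)}.
Filtering on B ≠ t AND F ≥ 3 leaves {(b, 25, 14, x, 26, 2), (b, 25, 14, x, 29, 22), (b, 25, 14, x, 31, 19), (b, 25, 14, x, 34, 1), (b, 27, 30, d, 26, 2), (b, 27, 30, d, 29, 22), (b, 27, 30, d, 31, 19), (b, 27, 30, d, 34, 1), (b, 4, 19, d, 26, 2), (b, 4, 19, d, 29, 22), (b, 4, 19, d, 31, 19), (b, 4, 19, d, 34, 1), (r, 16, 36, s, 24, 21), (r, 29, 22, z, 24, 21), (r, 37, 9, x, 24, 21), (z, 1, 16, k, 16, 31), (z, 40, 11, m, 16, 31)}.
Projecting to E, A (11 duplicate(s) eliminated): {(16, 31), (24, 21), (26, 2), (29, 22), (31, 19), (34, 1)}

{(16, 31), (24, 21), (26, 2), (29, 22), (31, 19), (34, 1)}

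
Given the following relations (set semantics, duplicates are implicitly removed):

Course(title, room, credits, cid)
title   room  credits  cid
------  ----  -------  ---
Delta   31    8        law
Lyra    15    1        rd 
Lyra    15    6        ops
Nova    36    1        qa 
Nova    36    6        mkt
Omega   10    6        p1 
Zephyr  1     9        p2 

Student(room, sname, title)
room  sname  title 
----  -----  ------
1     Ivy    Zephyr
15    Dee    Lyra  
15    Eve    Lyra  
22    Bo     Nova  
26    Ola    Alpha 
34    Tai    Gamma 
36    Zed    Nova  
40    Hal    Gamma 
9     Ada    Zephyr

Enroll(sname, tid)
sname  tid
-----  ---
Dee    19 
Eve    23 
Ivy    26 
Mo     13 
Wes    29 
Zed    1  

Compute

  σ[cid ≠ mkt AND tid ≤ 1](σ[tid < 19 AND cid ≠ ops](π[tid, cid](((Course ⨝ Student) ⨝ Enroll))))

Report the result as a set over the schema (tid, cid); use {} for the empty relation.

Natural join on title, room: {(Lyra, 15, 1, rd, Dee), (Lyra, 15, 1, rd, Eve), (Lyra, 15, 6, ops, Dee), (Lyra, 15, 6, ops, Eve), (Nova, 36, 1, qa, Zed), (Nova, 36, 6, mkt, Zed), (Zephyr, 1, 9, p2, Ivy)}
Natural join on sname: {(Lyra, 15, 1, rd, Dee, 19), (Lyra, 15, 1, rd, Eve, 23), (Lyra, 15, 6, ops, Dee, 19), (Lyra, 15, 6, ops, Eve, 23), (Nova, 36, 1, qa, Zed, 1), (Nova, 36, 6, mkt, Zed, 1), (Zephyr, 1, 9, p2, Ivy, 26)}
Projecting to tid, cid: {(1, mkt), (1, qa), (19, ops), (19, rd), (23, ops), (23, rd), (26, p2)}
Selection tid < 19 AND cid ≠ ops: {(1, mkt), (1, qa)}
Selection cid ≠ mkt AND tid ≤ 1: {(1, qa)}

{(1, qa)}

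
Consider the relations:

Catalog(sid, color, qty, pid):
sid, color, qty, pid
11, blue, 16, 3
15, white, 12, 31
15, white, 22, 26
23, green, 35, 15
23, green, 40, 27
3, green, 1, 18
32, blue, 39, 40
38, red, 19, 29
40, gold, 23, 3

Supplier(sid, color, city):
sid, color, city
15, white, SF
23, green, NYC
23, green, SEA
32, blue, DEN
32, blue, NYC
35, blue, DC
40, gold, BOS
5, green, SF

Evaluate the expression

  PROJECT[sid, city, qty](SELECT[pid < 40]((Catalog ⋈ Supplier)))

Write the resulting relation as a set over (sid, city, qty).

Natural join on sid, color: {(15, white, 12, 31, SF), (15, white, 22, 26, SF), (23, green, 35, 15, NYC), (23, green, 35, 15, SEA), (23, green, 40, 27, NYC), (23, green, 40, 27, SEA), (32, blue, 39, 40, DEN), (32, blue, 39, 40, NYC), (40, gold, 23, 3, BOS)}
Filtering on pid < 40 leaves {(15, white, 12, 31, SF), (15, white, 22, 26, SF), (23, green, 35, 15, NYC), (23, green, 35, 15, SEA), (23, green, 40, 27, NYC), (23, green, 40, 27, SEA), (40, gold, 23, 3, BOS)}.
π[sid, city, qty]: project onto (sid, city, qty) → {(15, SF, 12), (15, SF, 22), (23, NYC, 35), (23, NYC, 40), (23, SEA, 35), (23, SEA, 40), (40, BOS, 23)}

{(15, SF, 12), (15, SF, 22), (23, NYC, 35), (23, NYC, 40), (23, SEA, 35), (23, SEA, 40), (40, BOS, 23)}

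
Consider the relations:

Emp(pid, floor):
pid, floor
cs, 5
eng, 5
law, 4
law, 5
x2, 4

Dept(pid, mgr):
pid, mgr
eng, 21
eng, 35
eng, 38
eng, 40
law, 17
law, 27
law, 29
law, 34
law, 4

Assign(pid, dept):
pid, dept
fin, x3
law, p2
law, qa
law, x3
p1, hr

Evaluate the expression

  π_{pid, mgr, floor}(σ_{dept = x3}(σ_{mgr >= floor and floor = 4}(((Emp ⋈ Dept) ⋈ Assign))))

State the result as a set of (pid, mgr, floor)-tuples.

Natural join on pid: {(eng, 5, 21), (eng, 5, 35), (eng, 5, 38), (eng, 5, 40), (law, 4, 17), (law, 4, 27), (law, 4, 29), (law, 4, 34), (law, 4, 4), (law, 5, 17), (law, 5, 27), (law, 5, 29), (law, 5, 34), (law, 5, 4)}
Natural join on pid: {(law, 4, 17, p2), (law, 4, 17, qa), (law, 4, 17, x3), (law, 4, 27, p2), (law, 4, 27, qa), (law, 4, 27, x3), (law, 4, 29, p2), (law, 4, 29, qa), (law, 4, 29, x3), (law, 4, 34, p2), (law, 4, 34, qa), (law, 4, 34, x3), (law, 4, 4, p2), (law, 4, 4, qa), (law, 4, 4, x3), (law, 5, 17, p2), (law, 5, 17, qa), (law, 5, 17, x3), (law, 5, 27, p2), (law, 5, 27, qa), (law, 5, 27, x3), (law, 5, 29, p2), (law, 5, 29, qa), (law, 5, 29, x3), (law, 5, 34, p2), (law, 5, 34, qa), (law, 5, 34, x3), (law, 5, 4, p2), (law, 5, 4, qa), (law, 5, 4, x3)}
Filtering on mgr >= floor and floor = 4 leaves {(law, 4, 17, p2), (law, 4, 17, qa), (law, 4, 17, x3), (law, 4, 27, p2), (law, 4, 27, qa), (law, 4, 27, x3), (law, 4, 29, p2), (law, 4, 29, qa), (law, 4, 29, x3), (law, 4, 34, p2), (law, 4, 34, qa), (law, 4, 34, x3), (law, 4, 4, p2), (law, 4, 4, qa), (law, 4, 4, x3)}.
Filtering on dept = x3 leaves {(law, 4, 17, x3), (law, 4, 27, x3), (law, 4, 29, x3), (law, 4, 34, x3), (law, 4, 4, x3)}.
Projecting to pid, mgr, floor: {(law, 17, 4), (law, 27, 4), (law, 29, 4), (law, 34, 4), (law, 4, 4)}

{(law, 17, 4), (law, 27, 4), (law, 29, 4), (law, 34, 4), (law, 4, 4)}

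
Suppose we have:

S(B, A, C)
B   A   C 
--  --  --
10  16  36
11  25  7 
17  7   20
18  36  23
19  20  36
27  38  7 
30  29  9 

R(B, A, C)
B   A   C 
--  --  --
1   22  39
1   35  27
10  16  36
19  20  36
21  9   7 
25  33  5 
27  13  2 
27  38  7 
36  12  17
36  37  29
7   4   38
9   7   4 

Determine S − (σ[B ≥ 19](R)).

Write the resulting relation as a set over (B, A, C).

{(10, 16, 36), (11, 25, 7), (17, 7, 20), (18, 36, 23), (30, 29, 9)}

Apply σ_{B ≥ 19}; surviving tuples: {(19, 20, 36), (21, 9, 7), (25, 33, 5), (27, 13, 2), (27, 38, 7), (36, 12, 17), (36, 37, 29)}
Difference: {(10, 16, 36), (11, 25, 7), (17, 7, 20), (18, 36, 23), (19, 20, 36), (27, 38, 7), (30, 29, 9)} with {(19, 20, 36), (21, 9, 7), (25, 33, 5), (27, 13, 2), (27, 38, 7), (36, 12, 17), (36, 37, 29)} → {(10, 16, 36), (11, 25, 7), (17, 7, 20), (18, 36, 23), (30, 29, 9)}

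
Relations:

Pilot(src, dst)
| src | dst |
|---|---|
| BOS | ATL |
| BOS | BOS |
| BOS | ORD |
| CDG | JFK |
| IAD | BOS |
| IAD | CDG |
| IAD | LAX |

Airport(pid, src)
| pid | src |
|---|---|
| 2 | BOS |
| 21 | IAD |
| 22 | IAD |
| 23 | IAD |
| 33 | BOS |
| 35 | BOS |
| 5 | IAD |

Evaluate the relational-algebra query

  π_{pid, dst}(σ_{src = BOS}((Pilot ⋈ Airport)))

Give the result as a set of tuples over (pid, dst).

{(2, ATL), (2, BOS), (2, ORD), (33, ATL), (33, BOS), (33, ORD), (35, ATL), (35, BOS), (35, ORD)}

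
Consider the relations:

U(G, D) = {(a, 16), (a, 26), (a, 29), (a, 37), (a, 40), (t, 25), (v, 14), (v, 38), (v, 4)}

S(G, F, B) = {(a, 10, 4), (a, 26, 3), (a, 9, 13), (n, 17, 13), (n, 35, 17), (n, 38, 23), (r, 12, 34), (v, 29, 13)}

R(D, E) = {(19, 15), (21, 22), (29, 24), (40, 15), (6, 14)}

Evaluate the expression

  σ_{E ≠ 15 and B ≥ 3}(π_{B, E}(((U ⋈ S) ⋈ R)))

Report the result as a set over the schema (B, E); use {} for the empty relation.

{(13, 24), (3, 24), (4, 24)}

Joining U and S on G yields {(a, 16, 10, 4), (a, 16, 26, 3), (a, 16, 9, 13), (a, 26, 10, 4), (a, 26, 26, 3), (a, 26, 9, 13), (a, 29, 10, 4), (a, 29, 26, 3), (a, 29, 9, 13), (a, 37, 10, 4), (a, 37, 26, 3), (a, 37, 9, 13), (a, 40, 10, 4), (a, 40, 26, 3), (a, 40, 9, 13), (v, 14, 29, 13), (v, 38, 29, 13), (v, 4, 29, 13)}.
Joining (U ⋈ S) and R on D yields {(a, 29, 10, 4, 24), (a, 29, 26, 3, 24), (a, 29, 9, 13, 24), (a, 40, 10, 4, 15), (a, 40, 26, 3, 15), (a, 40, 9, 13, 15)}.
Keep only column(s) B, E: {(13, 15), (13, 24), (3, 15), (3, 24), (4, 15), (4, 24)}
σ[E ≠ 15 and B ≥ 3]: keep tuples satisfying E ≠ 15 and B ≥ 3 → {(13, 24), (3, 24), (4, 24)}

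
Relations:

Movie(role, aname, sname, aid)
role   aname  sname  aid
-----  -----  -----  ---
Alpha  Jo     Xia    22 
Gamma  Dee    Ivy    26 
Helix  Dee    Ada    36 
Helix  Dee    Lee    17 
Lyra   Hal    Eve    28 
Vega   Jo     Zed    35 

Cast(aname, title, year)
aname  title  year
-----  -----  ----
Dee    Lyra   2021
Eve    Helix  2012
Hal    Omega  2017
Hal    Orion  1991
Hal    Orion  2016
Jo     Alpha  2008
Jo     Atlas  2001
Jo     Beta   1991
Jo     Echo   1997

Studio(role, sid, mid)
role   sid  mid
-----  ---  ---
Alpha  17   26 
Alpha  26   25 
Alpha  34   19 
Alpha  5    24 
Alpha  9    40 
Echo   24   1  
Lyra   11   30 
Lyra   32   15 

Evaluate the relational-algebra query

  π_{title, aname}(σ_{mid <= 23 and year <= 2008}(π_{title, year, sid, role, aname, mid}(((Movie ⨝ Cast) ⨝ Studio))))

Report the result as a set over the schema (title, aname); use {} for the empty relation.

{(Alpha, Jo), (Atlas, Jo), (Beta, Jo), (Echo, Jo), (Orion, Hal)}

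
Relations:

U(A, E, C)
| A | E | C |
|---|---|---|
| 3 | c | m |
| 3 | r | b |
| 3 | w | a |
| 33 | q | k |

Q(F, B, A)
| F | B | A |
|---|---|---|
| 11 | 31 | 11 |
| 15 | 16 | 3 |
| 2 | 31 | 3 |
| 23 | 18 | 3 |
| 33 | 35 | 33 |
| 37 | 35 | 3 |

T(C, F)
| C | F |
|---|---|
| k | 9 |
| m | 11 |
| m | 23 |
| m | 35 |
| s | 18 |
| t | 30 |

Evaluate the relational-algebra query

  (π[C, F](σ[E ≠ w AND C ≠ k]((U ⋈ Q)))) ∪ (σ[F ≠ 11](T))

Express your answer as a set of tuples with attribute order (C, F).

{(b, 15), (b, 2), (b, 23), (b, 37), (k, 9), (m, 15), (m, 2), (m, 23), (m, 35), (m, 37), (s, 18), (t, 30)}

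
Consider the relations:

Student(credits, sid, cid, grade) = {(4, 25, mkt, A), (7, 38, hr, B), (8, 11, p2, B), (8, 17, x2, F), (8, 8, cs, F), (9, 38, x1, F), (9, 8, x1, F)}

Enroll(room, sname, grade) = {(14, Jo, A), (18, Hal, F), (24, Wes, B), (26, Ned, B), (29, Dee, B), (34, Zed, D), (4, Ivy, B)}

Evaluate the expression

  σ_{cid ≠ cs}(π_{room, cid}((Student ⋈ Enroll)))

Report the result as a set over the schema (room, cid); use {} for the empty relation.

Natural join on grade: {(4, 25, mkt, A, 14, Jo), (7, 38, hr, B, 24, Wes), (7, 38, hr, B, 26, Ned), (7, 38, hr, B, 29, Dee), (7, 38, hr, B, 4, Ivy), (8, 11, p2, B, 24, Wes), (8, 11, p2, B, 26, Ned), (8, 11, p2, B, 29, Dee), (8, 11, p2, B, 4, Ivy), (8, 17, x2, F, 18, Hal), (8, 8, cs, F, 18, Hal), (9, 38, x1, F, 18, Hal), (9, 8, x1, F, 18, Hal)}
Keep only column(s) room, cid (1 duplicate(s) eliminated): {(14, mkt), (18, cs), (18, x1), (18, x2), (24, hr), (24, p2), (26, hr), (26, p2), (29, hr), (29, p2), (4, hr), (4, p2)}
Apply σ_{cid ≠ cs}; surviving tuples: {(14, mkt), (18, x1), (18, x2), (24, hr), (24, p2), (26, hr), (26, p2), (29, hr), (29, p2), (4, hr), (4, p2)}

{(14, mkt), (18, x1), (18, x2), (24, hr), (24, p2), (26, hr), (26, p2), (29, hr), (29, p2), (4, hr), (4, p2)}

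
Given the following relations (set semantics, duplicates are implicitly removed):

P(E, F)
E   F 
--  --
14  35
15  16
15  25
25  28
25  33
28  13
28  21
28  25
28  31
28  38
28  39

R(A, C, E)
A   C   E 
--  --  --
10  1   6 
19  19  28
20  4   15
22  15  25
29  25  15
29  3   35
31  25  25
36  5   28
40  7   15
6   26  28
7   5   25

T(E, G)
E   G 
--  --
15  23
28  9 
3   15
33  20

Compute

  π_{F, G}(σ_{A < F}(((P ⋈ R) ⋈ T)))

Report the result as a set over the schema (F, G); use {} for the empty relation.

{(13, 9), (21, 9), (25, 23), (25, 9), (31, 9), (38, 9), (39, 9)}

Natural join on E: {(15, 16, 20, 4), (15, 16, 29, 25), (15, 16, 40, 7), (15, 25, 20, 4), (15, 25, 29, 25), (15, 25, 40, 7), (25, 28, 22, 15), (25, 28, 31, 25), (25, 28, 7, 5), (25, 33, 22, 15), (25, 33, 31, 25), (25, 33, 7, 5), (28, 13, 19, 19), (28, 13, 36, 5), (28, 13, 6, 26), (28, 21, 19, 19), (28, 21, 36, 5), (28, 21, 6, 26), (28, 25, 19, 19), (28, 25, 36, 5), (28, 25, 6, 26), (28, 31, 19, 19), (28, 31, 36, 5), (28, 31, 6, 26), (28, 38, 19, 19), (28, 38, 36, 5), (28, 38, 6, 26), (28, 39, 19, 19), (28, 39, 36, 5), (28, 39, 6, 26)}
Natural join on E: {(15, 16, 20, 4, 23), (15, 16, 29, 25, 23), (15, 16, 40, 7, 23), (15, 25, 20, 4, 23), (15, 25, 29, 25, 23), (15, 25, 40, 7, 23), (28, 13, 19, 19, 9), (28, 13, 36, 5, 9), (28, 13, 6, 26, 9), (28, 21, 19, 19, 9), (28, 21, 36, 5, 9), (28, 21, 6, 26, 9), (28, 25, 19, 19, 9), (28, 25, 36, 5, 9), (28, 25, 6, 26, 9), (28, 31, 19, 19, 9), (28, 31, 36, 5, 9), (28, 31, 6, 26, 9), (28, 38, 19, 19, 9), (28, 38, 36, 5, 9), (28, 38, 6, 26, 9), (28, 39, 19, 19, 9), (28, 39, 36, 5, 9), (28, 39, 6, 26, 9)}
σ[A < F]: keep tuples satisfying A < F → {(15, 25, 20, 4, 23), (28, 13, 6, 26, 9), (28, 21, 19, 19, 9), (28, 21, 6, 26, 9), (28, 25, 19, 19, 9), (28, 25, 6, 26, 9), (28, 31, 19, 19, 9), (28, 31, 6, 26, 9), (28, 38, 19, 19, 9), (28, 38, 36, 5, 9), (28, 38, 6, 26, 9), (28, 39, 19, 19, 9), (28, 39, 36, 5, 9), (28, 39, 6, 26, 9)}
Projecting to F, G (7 duplicate(s) eliminated): {(13, 9), (21, 9), (25, 23), (25, 9), (31, 9), (38, 9), (39, 9)}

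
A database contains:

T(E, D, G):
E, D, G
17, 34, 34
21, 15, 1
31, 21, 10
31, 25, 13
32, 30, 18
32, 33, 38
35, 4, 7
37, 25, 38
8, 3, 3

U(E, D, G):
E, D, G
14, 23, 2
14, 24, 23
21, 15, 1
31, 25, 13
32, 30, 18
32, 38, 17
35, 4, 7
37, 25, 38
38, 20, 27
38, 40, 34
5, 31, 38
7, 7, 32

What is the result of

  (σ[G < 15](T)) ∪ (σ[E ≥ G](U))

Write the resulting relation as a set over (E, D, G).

{(14, 23, 2), (21, 15, 1), (31, 21, 10), (31, 25, 13), (32, 30, 18), (32, 38, 17), (35, 4, 7), (38, 20, 27), (38, 40, 34), (8, 3, 3)}

Apply σ_{G < 15}; surviving tuples: {(21, 15, 1), (31, 21, 10), (31, 25, 13), (35, 4, 7), (8, 3, 3)}
Apply σ_{E ≥ G}; surviving tuples: {(14, 23, 2), (21, 15, 1), (31, 25, 13), (32, 30, 18), (32, 38, 17), (35, 4, 7), (38, 20, 27), (38, 40, 34)}
Taking the union: {(14, 23, 2), (21, 15, 1), (31, 21, 10), (31, 25, 13), (32, 30, 18), (32, 38, 17), (35, 4, 7), (38, 20, 27), (38, 40, 34), (8, 3, 3)}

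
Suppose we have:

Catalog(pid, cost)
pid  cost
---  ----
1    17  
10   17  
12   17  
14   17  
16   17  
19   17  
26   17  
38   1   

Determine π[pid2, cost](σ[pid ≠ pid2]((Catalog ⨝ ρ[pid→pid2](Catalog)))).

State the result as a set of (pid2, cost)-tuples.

{(1, 17), (10, 17), (12, 17), (14, 17), (16, 17), (19, 17), (26, 17)}

ρ[pid→pid2]: schema becomes (pid2, cost); tuples unchanged.
Natural join on cost: {(1, 17, 1), (1, 17, 10), (1, 17, 12), (1, 17, 14), (1, 17, 16), (1, 17, 19), (1, 17, 26), (10, 17, 1), (10, 17, 10), (10, 17, 12), (10, 17, 14), (10, 17, 16), (10, 17, 19), (10, 17, 26), (12, 17, 1), (12, 17, 10), (12, 17, 12), (12, 17, 14), (12, 17, 16), (12, 17, 19), (12, 17, 26), (14, 17, 1), (14, 17, 10), (14, 17, 12), (14, 17, 14), (14, 17, 16), (14, 17, 19), (14, 17, 26), (16, 17, 1), (16, 17, 10), (16, 17, 12), (16, 17, 14), (16, 17, 16), (16, 17, 19), (16, 17, 26), (19, 17, 1), (19, 17, 10), (19, 17, 12), (19, 17, 14), (19, 17, 16), (19, 17, 19), (19, 17, 26), (26, 17, 1), (26, 17, 10), (26, 17, 12), (26, 17, 14), (26, 17, 16), (26, 17, 19), (26, 17, 26), (38, 1, 38)}
Selection pid ≠ pid2: {(1, 17, 10), (1, 17, 12), (1, 17, 14), (1, 17, 16), (1, 17, 19), (1, 17, 26), (10, 17, 1), (10, 17, 12), (10, 17, 14), (10, 17, 16), (10, 17, 19), (10, 17, 26), (12, 17, 1), (12, 17, 10), (12, 17, 14), (12, 17, 16), (12, 17, 19), (12, 17, 26), (14, 17, 1), (14, 17, 10), (14, 17, 12), (14, 17, 16), (14, 17, 19), (14, 17, 26), (16, 17, 1), (16, 17, 10), (16, 17, 12), (16, 17, 14), (16, 17, 19), (16, 17, 26), (19, 17, 1), (19, 17, 10), (19, 17, 12), (19, 17, 14), (19, 17, 16), (19, 17, 26), (26, 17, 1), (26, 17, 10), (26, 17, 12), (26, 17, 14), (26, 17, 16), (26, 17, 19)}
Keep only column(s) pid2, cost (35 duplicate(s) eliminated): {(1, 17), (10, 17), (12, 17), (14, 17), (16, 17), (19, 17), (26, 17)}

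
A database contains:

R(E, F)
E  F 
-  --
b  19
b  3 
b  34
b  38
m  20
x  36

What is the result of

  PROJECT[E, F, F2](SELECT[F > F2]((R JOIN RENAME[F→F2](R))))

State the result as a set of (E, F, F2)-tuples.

{(b, 19, 3), (b, 34, 19), (b, 34, 3), (b, 38, 19), (b, 38, 3), (b, 38, 34)}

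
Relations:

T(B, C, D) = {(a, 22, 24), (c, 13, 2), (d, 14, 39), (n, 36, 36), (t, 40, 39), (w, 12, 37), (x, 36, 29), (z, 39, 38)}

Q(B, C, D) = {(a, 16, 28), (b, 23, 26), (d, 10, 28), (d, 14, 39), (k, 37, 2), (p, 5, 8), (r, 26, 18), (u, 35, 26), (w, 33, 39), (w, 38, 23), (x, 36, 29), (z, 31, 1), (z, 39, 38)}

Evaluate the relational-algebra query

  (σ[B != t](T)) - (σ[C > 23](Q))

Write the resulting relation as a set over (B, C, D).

{(a, 22, 24), (c, 13, 2), (d, 14, 39), (n, 36, 36), (w, 12, 37)}

Selection B != t: {(a, 22, 24), (c, 13, 2), (d, 14, 39), (n, 36, 36), (w, 12, 37), (x, 36, 29), (z, 39, 38)}
Selection C > 23: {(k, 37, 2), (r, 26, 18), (u, 35, 26), (w, 33, 39), (w, 38, 23), (x, 36, 29), (z, 31, 1), (z, 39, 38)}
Set difference of the two operands is {(a, 22, 24), (c, 13, 2), (d, 14, 39), (n, 36, 36), (w, 12, 37)}.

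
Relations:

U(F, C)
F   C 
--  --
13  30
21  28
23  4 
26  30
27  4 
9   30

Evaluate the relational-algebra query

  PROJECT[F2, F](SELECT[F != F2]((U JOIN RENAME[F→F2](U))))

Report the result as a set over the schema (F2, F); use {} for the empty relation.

{(13, 26), (13, 9), (23, 27), (26, 13), (26, 9), (27, 23), (9, 13), (9, 26)}

ρ[F→F2]: schema becomes (F2, C); tuples unchanged.
Natural join on C: {(13, 30, 13), (13, 30, 26), (13, 30, 9), (21, 28, 21), (23, 4, 23), (23, 4, 27), (26, 30, 13), (26, 30, 26), (26, 30, 9), (27, 4, 23), (27, 4, 27), (9, 30, 13), (9, 30, 26), (9, 30, 9)}
Filtering on F != F2 leaves {(13, 30, 26), (13, 30, 9), (23, 4, 27), (26, 30, 13), (26, 30, 9), (27, 4, 23), (9, 30, 13), (9, 30, 26)}.
π[F2, F]: project onto (F2, F) → {(13, 26), (13, 9), (23, 27), (26, 13), (26, 9), (27, 23), (9, 13), (9, 26)}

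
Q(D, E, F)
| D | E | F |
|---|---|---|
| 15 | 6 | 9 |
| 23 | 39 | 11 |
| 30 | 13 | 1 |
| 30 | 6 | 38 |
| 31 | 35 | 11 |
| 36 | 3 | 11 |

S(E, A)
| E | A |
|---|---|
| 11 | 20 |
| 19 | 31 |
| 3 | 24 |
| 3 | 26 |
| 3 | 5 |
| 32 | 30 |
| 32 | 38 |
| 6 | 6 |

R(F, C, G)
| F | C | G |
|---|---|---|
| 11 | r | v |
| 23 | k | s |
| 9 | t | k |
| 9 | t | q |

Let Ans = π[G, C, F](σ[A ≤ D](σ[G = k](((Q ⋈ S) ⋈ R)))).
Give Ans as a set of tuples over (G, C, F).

Q ⋈ S (natural join on E): {(15, 6, 9, 6), (30, 6, 38, 6), (36, 3, 11, 24), (36, 3, 11, 26), (36, 3, 11, 5)}
(Q ⋈ S) ⋈ R (natural join on F): {(15, 6, 9, 6, t, k), (15, 6, 9, 6, t, q), (36, 3, 11, 24, r, v), (36, 3, 11, 26, r, v), (36, 3, 11, 5, r, v)}
Filtering on G = k leaves {(15, 6, 9, 6, t, k)}.
Filtering on A ≤ D leaves {(15, 6, 9, 6, t, k)}.
π[G, C, F]: project onto (G, C, F) → {(k, t, 9)}

{(k, t, 9)}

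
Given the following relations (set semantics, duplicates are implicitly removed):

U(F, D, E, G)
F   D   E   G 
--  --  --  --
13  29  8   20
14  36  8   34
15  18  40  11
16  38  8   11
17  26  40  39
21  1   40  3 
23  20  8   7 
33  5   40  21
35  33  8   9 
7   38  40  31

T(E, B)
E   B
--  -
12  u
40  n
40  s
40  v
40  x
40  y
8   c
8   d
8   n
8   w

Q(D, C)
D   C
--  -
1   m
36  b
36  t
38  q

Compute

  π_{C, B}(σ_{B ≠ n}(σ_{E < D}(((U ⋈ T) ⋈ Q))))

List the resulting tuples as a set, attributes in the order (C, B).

Joining U and T on E yields {(13, 29, 8, 20, c), (13, 29, 8, 20, d), (13, 29, 8, 20, n), (13, 29, 8, 20, w), (14, 36, 8, 34, c), (14, 36, 8, 34, d), (14, 36, 8, 34, n), (14, 36, 8, 34, w), (15, 18, 40, 11, n), (15, 18, 40, 11, s), (15, 18, 40, 11, v), (15, 18, 40, 11, x), (15, 18, 40, 11, y), (16, 38, 8, 11, c), (16, 38, 8, 11, d), (16, 38, 8, 11, n), (16, 38, 8, 11, w), (17, 26, 40, 39, n), (17, 26, 40, 39, s), (17, 26, 40, 39, v), (17, 26, 40, 39, x), (17, 26, 40, 39, y), (21, 1, 40, 3, n), (21, 1, 40, 3, s), (21, 1, 40, 3, v), (21, 1, 40, 3, x), (21, 1, 40, 3, y), (23, 20, 8, 7, c), (23, 20, 8, 7, d), (23, 20, 8, 7, n), (23, 20, 8, 7, w), (33, 5, 40, 21, n), (33, 5, 40, 21, s), (33, 5, 40, 21, v), (33, 5, 40, 21, x), (33, 5, 40, 21, y), (35, 33, 8, 9, c), (35, 33, 8, 9, d), (35, 33, 8, 9, n), (35, 33, 8, 9, w), (7, 38, 40, 31, n), (7, 38, 40, 31, s), (7, 38, 40, 31, v), (7, 38, 40, 31, x), (7, 38, 40, 31, y)}.
Joining (U ⋈ T) and Q on D yields {(14, 36, 8, 34, c, b), (14, 36, 8, 34, c, t), (14, 36, 8, 34, d, b), (14, 36, 8, 34, d, t), (14, 36, 8, 34, n, b), (14, 36, 8, 34, n, t), (14, 36, 8, 34, w, b), (14, 36, 8, 34, w, t), (16, 38, 8, 11, c, q), (16, 38, 8, 11, d, q), (16, 38, 8, 11, n, q), (16, 38, 8, 11, w, q), (21, 1, 40, 3, n, m), (21, 1, 40, 3, s, m), (21, 1, 40, 3, v, m), (21, 1, 40, 3, x, m), (21, 1, 40, 3, y, m), (7, 38, 40, 31, n, q), (7, 38, 40, 31, s, q), (7, 38, 40, 31, v, q), (7, 38, 40, 31, x, q), (7, 38, 40, 31, y, q)}.
σ[E < D]: keep tuples satisfying E < D → {(14, 36, 8, 34, c, b), (14, 36, 8, 34, c, t), (14, 36, 8, 34, d, b), (14, 36, 8, 34, d, t), (14, 36, 8, 34, n, b), (14, 36, 8, 34, n, t), (14, 36, 8, 34, w, b), (14, 36, 8, 34, w, t), (16, 38, 8, 11, c, q), (16, 38, 8, 11, d, q), (16, 38, 8, 11, n, q), (16, 38, 8, 11, w, q)}
σ[B ≠ n]: keep tuples satisfying B ≠ n → {(14, 36, 8, 34, c, b), (14, 36, 8, 34, c, t), (14, 36, 8, 34, d, b), (14, 36, 8, 34, d, t), (14, 36, 8, 34, w, b), (14, 36, 8, 34, w, t), (16, 38, 8, 11, c, q), (16, 38, 8, 11, d, q), (16, 38, 8, 11, w, q)}
Projecting to C, B: {(b, c), (b, d), (b, w), (q, c), (q, d), (q, w), (t, c), (t, d), (t, w)}

{(b, c), (b, d), (b, w), (q, c), (q, d), (q, w), (t, c), (t, d), (t, w)}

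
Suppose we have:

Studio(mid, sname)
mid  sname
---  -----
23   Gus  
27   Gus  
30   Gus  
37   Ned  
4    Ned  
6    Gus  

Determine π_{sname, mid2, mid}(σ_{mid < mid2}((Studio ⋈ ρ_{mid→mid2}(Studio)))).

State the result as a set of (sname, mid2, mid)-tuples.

{(Gus, 23, 6), (Gus, 27, 23), (Gus, 27, 6), (Gus, 30, 23), (Gus, 30, 27), (Gus, 30, 6), (Ned, 37, 4)}

ρ[mid→mid2]: schema becomes (mid2, sname); tuples unchanged.
Studio ⋈ ρ_{mid→mid2}(Studio) (natural join on sname): {(23, Gus, 23), (23, Gus, 27), (23, Gus, 30), (23, Gus, 6), (27, Gus, 23), (27, Gus, 27), (27, Gus, 30), (27, Gus, 6), (30, Gus, 23), (30, Gus, 27), (30, Gus, 30), (30, Gus, 6), (37, Ned, 37), (37, Ned, 4), (4, Ned, 37), (4, Ned, 4), (6, Gus, 23), (6, Gus, 27), (6, Gus, 30), (6, Gus, 6)}
Selection mid < mid2: {(23, Gus, 27), (23, Gus, 30), (27, Gus, 30), (4, Ned, 37), (6, Gus, 23), (6, Gus, 27), (6, Gus, 30)}
π[sname, mid2, mid]: project onto (sname, mid2, mid) → {(Gus, 23, 6), (Gus, 27, 23), (Gus, 27, 6), (Gus, 30, 23), (Gus, 30, 27), (Gus, 30, 6), (Ned, 37, 4)}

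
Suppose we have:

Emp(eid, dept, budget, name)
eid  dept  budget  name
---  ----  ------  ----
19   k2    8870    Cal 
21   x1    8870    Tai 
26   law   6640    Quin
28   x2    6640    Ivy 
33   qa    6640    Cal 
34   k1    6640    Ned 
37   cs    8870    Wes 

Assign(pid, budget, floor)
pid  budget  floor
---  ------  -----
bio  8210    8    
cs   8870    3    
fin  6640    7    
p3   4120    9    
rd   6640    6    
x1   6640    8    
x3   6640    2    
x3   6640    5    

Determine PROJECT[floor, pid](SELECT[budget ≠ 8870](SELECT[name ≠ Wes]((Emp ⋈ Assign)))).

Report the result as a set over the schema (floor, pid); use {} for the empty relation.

{(2, x3), (5, x3), (6, rd), (7, fin), (8, x1)}

Natural join on budget: {(19, k2, 8870, Cal, cs, 3), (21, x1, 8870, Tai, cs, 3), (26, law, 6640, Quin, fin, 7), (26, law, 6640, Quin, rd, 6), (26, law, 6640, Quin, x1, 8), (26, law, 6640, Quin, x3, 2), (26, law, 6640, Quin, x3, 5), (28, x2, 6640, Ivy, fin, 7), (28, x2, 6640, Ivy, rd, 6), (28, x2, 6640, Ivy, x1, 8), (28, x2, 6640, Ivy, x3, 2), (28, x2, 6640, Ivy, x3, 5), (33, qa, 6640, Cal, fin, 7), (33, qa, 6640, Cal, rd, 6), (33, qa, 6640, Cal, x1, 8), (33, qa, 6640, Cal, x3, 2), (33, qa, 6640, Cal, x3, 5), (34, k1, 6640, Ned, fin, 7), (34, k1, 6640, Ned, rd, 6), (34, k1, 6640, Ned, x1, 8), (34, k1, 6640, Ned, x3, 2), (34, k1, 6640, Ned, x3, 5), (37, cs, 8870, Wes, cs, 3)}
σ[name ≠ Wes]: keep tuples satisfying name ≠ Wes → {(19, k2, 8870, Cal, cs, 3), (21, x1, 8870, Tai, cs, 3), (26, law, 6640, Quin, fin, 7), (26, law, 6640, Quin, rd, 6), (26, law, 6640, Quin, x1, 8), (26, law, 6640, Quin, x3, 2), (26, law, 6640, Quin, x3, 5), (28, x2, 6640, Ivy, fin, 7), (28, x2, 6640, Ivy, rd, 6), (28, x2, 6640, Ivy, x1, 8), (28, x2, 6640, Ivy, x3, 2), (28, x2, 6640, Ivy, x3, 5), (33, qa, 6640, Cal, fin, 7), (33, qa, 6640, Cal, rd, 6), (33, qa, 6640, Cal, x1, 8), (33, qa, 6640, Cal, x3, 2), (33, qa, 6640, Cal, x3, 5), (34, k1, 6640, Ned, fin, 7), (34, k1, 6640, Ned, rd, 6), (34, k1, 6640, Ned, x1, 8), (34, k1, 6640, Ned, x3, 2), (34, k1, 6640, Ned, x3, 5)}
σ[budget ≠ 8870]: keep tuples satisfying budget ≠ 8870 → {(26, law, 6640, Quin, fin, 7), (26, law, 6640, Quin, rd, 6), (26, law, 6640, Quin, x1, 8), (26, law, 6640, Quin, x3, 2), (26, law, 6640, Quin, x3, 5), (28, x2, 6640, Ivy, fin, 7), (28, x2, 6640, Ivy, rd, 6), (28, x2, 6640, Ivy, x1, 8), (28, x2, 6640, Ivy, x3, 2), (28, x2, 6640, Ivy, x3, 5), (33, qa, 6640, Cal, fin, 7), (33, qa, 6640, Cal, rd, 6), (33, qa, 6640, Cal, x1, 8), (33, qa, 6640, Cal, x3, 2), (33, qa, 6640, Cal, x3, 5), (34, k1, 6640, Ned, fin, 7), (34, k1, 6640, Ned, rd, 6), (34, k1, 6640, Ned, x1, 8), (34, k1, 6640, Ned, x3, 2), (34, k1, 6640, Ned, x3, 5)}
π_{floor, pid} gives {(2, x3), (5, x3), (6, rd), (7, fin), (8, x1)} (15 duplicate(s) eliminated).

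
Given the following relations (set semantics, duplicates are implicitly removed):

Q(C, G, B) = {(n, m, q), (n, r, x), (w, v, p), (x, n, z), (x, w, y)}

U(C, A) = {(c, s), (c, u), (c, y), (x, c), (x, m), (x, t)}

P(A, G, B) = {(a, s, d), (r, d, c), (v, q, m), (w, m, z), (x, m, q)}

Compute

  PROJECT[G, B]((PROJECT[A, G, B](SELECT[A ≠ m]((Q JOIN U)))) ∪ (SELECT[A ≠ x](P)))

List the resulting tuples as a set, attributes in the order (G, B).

{(d, c), (m, z), (n, z), (q, m), (s, d), (w, y)}

Joining Q and U on C yields {(x, n, z, c), (x, n, z, m), (x, n, z, t), (x, w, y, c), (x, w, y, m), (x, w, y, t)}.
Selection A ≠ m: {(x, n, z, c), (x, n, z, t), (x, w, y, c), (x, w, y, t)}
Projecting to A, G, B: {(c, n, z), (c, w, y), (t, n, z), (t, w, y)}
Selection A ≠ x: {(a, s, d), (r, d, c), (v, q, m), (w, m, z)}
Union: {(c, n, z), (c, w, y), (t, n, z), (t, w, y)} with {(a, s, d), (r, d, c), (v, q, m), (w, m, z)} → {(a, s, d), (c, n, z), (c, w, y), (r, d, c), (t, n, z), (t, w, y), (v, q, m), (w, m, z)}
Projecting to G, B (2 duplicate(s) eliminated): {(d, c), (m, z), (n, z), (q, m), (s, d), (w, y)}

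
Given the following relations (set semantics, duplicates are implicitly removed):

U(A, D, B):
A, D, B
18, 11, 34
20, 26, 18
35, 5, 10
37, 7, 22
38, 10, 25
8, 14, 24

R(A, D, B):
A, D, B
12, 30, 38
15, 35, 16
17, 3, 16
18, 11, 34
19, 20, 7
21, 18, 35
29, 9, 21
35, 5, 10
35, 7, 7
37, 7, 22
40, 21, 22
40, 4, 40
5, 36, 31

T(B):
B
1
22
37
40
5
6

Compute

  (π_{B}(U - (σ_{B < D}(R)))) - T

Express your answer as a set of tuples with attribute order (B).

Apply σ_{B < D}; surviving tuples: {(15, 35, 16), (19, 20, 7), (5, 36, 31)}
Taking the difference: {(18, 11, 34), (20, 26, 18), (35, 5, 10), (37, 7, 22), (38, 10, 25), (8, 14, 24)}
π_{B} gives {10, 18, 22, 24, 25, 34}.
Taking the difference: {10, 18, 24, 25, 34}

{10, 18, 24, 25, 34}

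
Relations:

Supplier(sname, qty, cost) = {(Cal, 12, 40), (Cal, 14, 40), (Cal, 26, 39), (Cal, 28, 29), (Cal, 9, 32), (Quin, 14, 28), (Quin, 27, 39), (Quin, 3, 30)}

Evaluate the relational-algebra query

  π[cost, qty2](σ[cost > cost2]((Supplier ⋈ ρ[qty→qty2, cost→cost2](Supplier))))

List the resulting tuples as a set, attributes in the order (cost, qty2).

{(30, 14), (32, 28), (39, 14), (39, 28), (39, 3), (39, 9), (40, 26), (40, 28), (40, 9)}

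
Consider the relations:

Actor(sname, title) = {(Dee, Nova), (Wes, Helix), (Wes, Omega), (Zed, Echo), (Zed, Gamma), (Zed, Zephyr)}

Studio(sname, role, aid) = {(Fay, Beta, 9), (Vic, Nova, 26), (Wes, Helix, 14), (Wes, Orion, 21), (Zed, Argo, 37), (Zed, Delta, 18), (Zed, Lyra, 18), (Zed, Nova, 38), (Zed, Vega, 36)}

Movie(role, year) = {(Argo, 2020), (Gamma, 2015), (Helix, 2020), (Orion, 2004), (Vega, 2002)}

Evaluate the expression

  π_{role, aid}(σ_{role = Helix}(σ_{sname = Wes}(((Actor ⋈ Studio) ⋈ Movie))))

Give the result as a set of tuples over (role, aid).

{(Helix, 14)}

Joining Actor and Studio on sname yields {(Wes, Helix, Helix, 14), (Wes, Helix, Orion, 21), (Wes, Omega, Helix, 14), (Wes, Omega, Orion, 21), (Zed, Echo, Argo, 37), (Zed, Echo, Delta, 18), (Zed, Echo, Lyra, 18), (Zed, Echo, Nova, 38), (Zed, Echo, Vega, 36), (Zed, Gamma, Argo, 37), (Zed, Gamma, Delta, 18), (Zed, Gamma, Lyra, 18), (Zed, Gamma, Nova, 38), (Zed, Gamma, Vega, 36), (Zed, Zephyr, Argo, 37), (Zed, Zephyr, Delta, 18), (Zed, Zephyr, Lyra, 18), (Zed, Zephyr, Nova, 38), (Zed, Zephyr, Vega, 36)}.
Joining (Actor ⋈ Studio) and Movie on role yields {(Wes, Helix, Helix, 14, 2020), (Wes, Helix, Orion, 21, 2004), (Wes, Omega, Helix, 14, 2020), (Wes, Omega, Orion, 21, 2004), (Zed, Echo, Argo, 37, 2020), (Zed, Echo, Vega, 36, 2002), (Zed, Gamma, Argo, 37, 2020), (Zed, Gamma, Vega, 36, 2002), (Zed, Zephyr, Argo, 37, 2020), (Zed, Zephyr, Vega, 36, 2002)}.
σ[sname = Wes]: keep tuples satisfying sname = Wes → {(Wes, Helix, Helix, 14, 2020), (Wes, Helix, Orion, 21, 2004), (Wes, Omega, Helix, 14, 2020), (Wes, Omega, Orion, 21, 2004)}
σ[role = Helix]: keep tuples satisfying role = Helix → {(Wes, Helix, Helix, 14, 2020), (Wes, Omega, Helix, 14, 2020)}
Projecting to role, aid (1 duplicate(s) eliminated): {(Helix, 14)}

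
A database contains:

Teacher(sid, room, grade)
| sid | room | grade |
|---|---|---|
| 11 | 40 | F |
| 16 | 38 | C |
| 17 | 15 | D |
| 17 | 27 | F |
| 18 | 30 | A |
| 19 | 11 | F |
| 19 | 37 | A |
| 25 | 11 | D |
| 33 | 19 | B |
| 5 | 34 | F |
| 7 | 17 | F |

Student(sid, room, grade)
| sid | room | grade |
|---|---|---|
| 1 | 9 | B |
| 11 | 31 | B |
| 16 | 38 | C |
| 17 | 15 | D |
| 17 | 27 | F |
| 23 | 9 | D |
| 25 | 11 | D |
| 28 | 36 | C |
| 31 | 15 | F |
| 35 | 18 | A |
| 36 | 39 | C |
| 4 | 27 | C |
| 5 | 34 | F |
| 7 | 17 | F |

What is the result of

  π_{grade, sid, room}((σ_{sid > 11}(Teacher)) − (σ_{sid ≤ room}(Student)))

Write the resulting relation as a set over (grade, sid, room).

Filtering on sid > 11 leaves {(16, 38, C), (17, 15, D), (17, 27, F), (18, 30, A), (19, 11, F), (19, 37, A), (25, 11, D), (33, 19, B)}.
Filtering on sid ≤ room leaves {(1, 9, B), (11, 31, B), (16, 38, C), (17, 27, F), (28, 36, C), (36, 39, C), (4, 27, C), (5, 34, F), (7, 17, F)}.
Set difference of the two operands is {(17, 15, D), (18, 30, A), (19, 11, F), (19, 37, A), (25, 11, D), (33, 19, B)}.
π_{grade, sid, room} gives {(A, 18, 30), (A, 19, 37), (B, 33, 19), (D, 17, 15), (D, 25, 11), (F, 19, 11)}.

{(A, 18, 30), (A, 19, 37), (B, 33, 19), (D, 17, 15), (D, 25, 11), (F, 19, 11)}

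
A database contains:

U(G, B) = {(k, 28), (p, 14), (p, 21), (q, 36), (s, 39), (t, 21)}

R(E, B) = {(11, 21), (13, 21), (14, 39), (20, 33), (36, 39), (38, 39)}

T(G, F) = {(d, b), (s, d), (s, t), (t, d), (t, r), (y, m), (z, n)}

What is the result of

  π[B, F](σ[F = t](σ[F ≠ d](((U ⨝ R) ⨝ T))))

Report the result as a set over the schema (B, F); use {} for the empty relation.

{(39, t)}

Joining U and R on B yields {(p, 21, 11), (p, 21, 13), (s, 39, 14), (s, 39, 36), (s, 39, 38), (t, 21, 11), (t, 21, 13)}.
Joining (U ⨝ R) and T on G yields {(s, 39, 14, d), (s, 39, 14, t), (s, 39, 36, d), (s, 39, 36, t), (s, 39, 38, d), (s, 39, 38, t), (t, 21, 11, d), (t, 21, 11, r), (t, 21, 13, d), (t, 21, 13, r)}.
Apply σ_{F ≠ d}; surviving tuples: {(s, 39, 14, t), (s, 39, 36, t), (s, 39, 38, t), (t, 21, 11, r), (t, 21, 13, r)}
Apply σ_{F = t}; surviving tuples: {(s, 39, 14, t), (s, 39, 36, t), (s, 39, 38, t)}
π_{B, F} gives {(39, t)} (2 duplicate(s) eliminated).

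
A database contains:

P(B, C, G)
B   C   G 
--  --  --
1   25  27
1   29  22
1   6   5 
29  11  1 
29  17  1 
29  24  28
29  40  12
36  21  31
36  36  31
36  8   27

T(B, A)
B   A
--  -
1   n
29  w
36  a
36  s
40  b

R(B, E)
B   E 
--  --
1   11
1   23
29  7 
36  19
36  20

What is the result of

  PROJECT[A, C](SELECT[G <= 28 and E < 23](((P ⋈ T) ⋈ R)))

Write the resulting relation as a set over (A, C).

{(a, 8), (n, 25), (n, 29), (n, 6), (s, 8), (w, 11), (w, 17), (w, 24), (w, 40)}

P ⋈ T (natural join on B): {(1, 25, 27, n), (1, 29, 22, n), (1, 6, 5, n), (29, 11, 1, w), (29, 17, 1, w), (29, 24, 28, w), (29, 40, 12, w), (36, 21, 31, a), (36, 21, 31, s), (36, 36, 31, a), (36, 36, 31, s), (36, 8, 27, a), (36, 8, 27, s)}
(P ⋈ T) ⋈ R (natural join on B): {(1, 25, 27, n, 11), (1, 25, 27, n, 23), (1, 29, 22, n, 11), (1, 29, 22, n, 23), (1, 6, 5, n, 11), (1, 6, 5, n, 23), (29, 11, 1, w, 7), (29, 17, 1, w, 7), (29, 24, 28, w, 7), (29, 40, 12, w, 7), (36, 21, 31, a, 19), (36, 21, 31, a, 20), (36, 21, 31, s, 19), (36, 21, 31, s, 20), (36, 36, 31, a, 19), (36, 36, 31, a, 20), (36, 36, 31, s, 19), (36, 36, 31, s, 20), (36, 8, 27, a, 19), (36, 8, 27, a, 20), (36, 8, 27, s, 19), (36, 8, 27, s, 20)}
σ[G <= 28 and E < 23]: keep tuples satisfying G <= 28 and E < 23 → {(1, 25, 27, n, 11), (1, 29, 22, n, 11), (1, 6, 5, n, 11), (29, 11, 1, w, 7), (29, 17, 1, w, 7), (29, 24, 28, w, 7), (29, 40, 12, w, 7), (36, 8, 27, a, 19), (36, 8, 27, a, 20), (36, 8, 27, s, 19), (36, 8, 27, s, 20)}
Projecting to A, C (2 duplicate(s) eliminated): {(a, 8), (n, 25), (n, 29), (n, 6), (s, 8), (w, 11), (w, 17), (w, 24), (w, 40)}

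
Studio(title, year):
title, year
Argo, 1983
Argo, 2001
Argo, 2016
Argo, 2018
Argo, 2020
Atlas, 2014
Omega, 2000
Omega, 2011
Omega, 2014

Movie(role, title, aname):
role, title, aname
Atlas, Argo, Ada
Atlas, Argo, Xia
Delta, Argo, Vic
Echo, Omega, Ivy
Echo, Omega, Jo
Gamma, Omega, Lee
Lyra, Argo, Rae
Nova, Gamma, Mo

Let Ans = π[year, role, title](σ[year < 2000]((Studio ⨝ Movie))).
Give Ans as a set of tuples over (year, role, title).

{(1983, Atlas, Argo), (1983, Delta, Argo), (1983, Lyra, Argo)}

Natural join on title: {(Argo, 1983, Atlas, Ada), (Argo, 1983, Atlas, Xia), (Argo, 1983, Delta, Vic), (Argo, 1983, Lyra, Rae), (Argo, 2001, Atlas, Ada), (Argo, 2001, Atlas, Xia), (Argo, 2001, Delta, Vic), (Argo, 2001, Lyra, Rae), (Argo, 2016, Atlas, Ada), (Argo, 2016, Atlas, Xia), (Argo, 2016, Delta, Vic), (Argo, 2016, Lyra, Rae), (Argo, 2018, Atlas, Ada), (Argo, 2018, Atlas, Xia), (Argo, 2018, Delta, Vic), (Argo, 2018, Lyra, Rae), (Argo, 2020, Atlas, Ada), (Argo, 2020, Atlas, Xia), (Argo, 2020, Delta, Vic), (Argo, 2020, Lyra, Rae), (Omega, 2000, Echo, Ivy), (Omega, 2000, Echo, Jo), (Omega, 2000, Gamma, Lee), (Omega, 2011, Echo, Ivy), (Omega, 2011, Echo, Jo), (Omega, 2011, Gamma, Lee), (Omega, 2014, Echo, Ivy), (Omega, 2014, Echo, Jo), (Omega, 2014, Gamma, Lee)}
σ[year < 2000]: keep tuples satisfying year < 2000 → {(Argo, 1983, Atlas, Ada), (Argo, 1983, Atlas, Xia), (Argo, 1983, Delta, Vic), (Argo, 1983, Lyra, Rae)}
Keep only column(s) year, role, title (1 duplicate(s) eliminated): {(1983, Atlas, Argo), (1983, Delta, Argo), (1983, Lyra, Argo)}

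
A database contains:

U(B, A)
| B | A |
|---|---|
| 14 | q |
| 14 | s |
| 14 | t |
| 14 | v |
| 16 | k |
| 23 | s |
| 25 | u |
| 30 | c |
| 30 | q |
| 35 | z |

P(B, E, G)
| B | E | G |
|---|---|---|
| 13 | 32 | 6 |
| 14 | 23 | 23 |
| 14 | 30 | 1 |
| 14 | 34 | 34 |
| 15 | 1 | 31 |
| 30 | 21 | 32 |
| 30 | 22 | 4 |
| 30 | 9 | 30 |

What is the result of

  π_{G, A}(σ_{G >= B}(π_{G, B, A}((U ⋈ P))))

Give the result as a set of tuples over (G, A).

{(23, q), (23, s), (23, t), (23, v), (30, c), (30, q), (32, c), (32, q), (34, q), (34, s), (34, t), (34, v)}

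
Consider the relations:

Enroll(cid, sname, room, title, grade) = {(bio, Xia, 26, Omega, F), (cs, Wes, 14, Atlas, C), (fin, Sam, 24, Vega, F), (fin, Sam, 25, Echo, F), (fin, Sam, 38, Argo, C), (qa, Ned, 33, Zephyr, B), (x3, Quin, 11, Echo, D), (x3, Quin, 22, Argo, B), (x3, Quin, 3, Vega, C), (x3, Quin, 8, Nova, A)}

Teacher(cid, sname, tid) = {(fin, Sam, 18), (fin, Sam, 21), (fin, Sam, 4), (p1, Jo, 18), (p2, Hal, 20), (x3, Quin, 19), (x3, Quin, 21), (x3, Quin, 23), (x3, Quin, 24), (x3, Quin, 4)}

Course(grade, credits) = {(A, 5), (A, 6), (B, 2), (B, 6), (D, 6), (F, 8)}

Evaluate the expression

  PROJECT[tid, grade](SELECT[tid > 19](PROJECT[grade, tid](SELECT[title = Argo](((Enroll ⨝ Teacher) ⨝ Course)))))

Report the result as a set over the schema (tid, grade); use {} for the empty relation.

Natural join on cid, sname: {(fin, Sam, 24, Vega, F, 18), (fin, Sam, 24, Vega, F, 21), (fin, Sam, 24, Vega, F, 4), (fin, Sam, 25, Echo, F, 18), (fin, Sam, 25, Echo, F, 21), (fin, Sam, 25, Echo, F, 4), (fin, Sam, 38, Argo, C, 18), (fin, Sam, 38, Argo, C, 21), (fin, Sam, 38, Argo, C, 4), (x3, Quin, 11, Echo, D, 19), (x3, Quin, 11, Echo, D, 21), (x3, Quin, 11, Echo, D, 23), (x3, Quin, 11, Echo, D, 24), (x3, Quin, 11, Echo, D, 4), (x3, Quin, 22, Argo, B, 19), (x3, Quin, 22, Argo, B, 21), (x3, Quin, 22, Argo, B, 23), (x3, Quin, 22, Argo, B, 24), (x3, Quin, 22, Argo, B, 4), (x3, Quin, 3, Vega, C, 19), (x3, Quin, 3, Vega, C, 21), (x3, Quin, 3, Vega, C, 23), (x3, Quin, 3, Vega, C, 24), (x3, Quin, 3, Vega, C, 4), (x3, Quin, 8, Nova, A, 19), (x3, Quin, 8, Nova, A, 21), (x3, Quin, 8, Nova, A, 23), (x3, Quin, 8, Nova, A, 24), (x3, Quin, 8, Nova, A, 4)}
Natural join on grade: {(fin, Sam, 24, Vega, F, 18, 8), (fin, Sam, 24, Vega, F, 21, 8), (fin, Sam, 24, Vega, F, 4, 8), (fin, Sam, 25, Echo, F, 18, 8), (fin, Sam, 25, Echo, F, 21, 8), (fin, Sam, 25, Echo, F, 4, 8), (x3, Quin, 11, Echo, D, 19, 6), (x3, Quin, 11, Echo, D, 21, 6), (x3, Quin, 11, Echo, D, 23, 6), (x3, Quin, 11, Echo, D, 24, 6), (x3, Quin, 11, Echo, D, 4, 6), (x3, Quin, 22, Argo, B, 19, 2), (x3, Quin, 22, Argo, B, 19, 6), (x3, Quin, 22, Argo, B, 21, 2), (x3, Quin, 22, Argo, B, 21, 6), (x3, Quin, 22, Argo, B, 23, 2), (x3, Quin, 22, Argo, B, 23, 6), (x3, Quin, 22, Argo, B, 24, 2), (x3, Quin, 22, Argo, B, 24, 6), (x3, Quin, 22, Argo, B, 4, 2), (x3, Quin, 22, Argo, B, 4, 6), (x3, Quin, 8, Nova, A, 19, 5), (x3, Quin, 8, Nova, A, 19, 6), (x3, Quin, 8, Nova, A, 21, 5), (x3, Quin, 8, Nova, A, 21, 6), (x3, Quin, 8, Nova, A, 23, 5), (x3, Quin, 8, Nova, A, 23, 6), (x3, Quin, 8, Nova, A, 24, 5), (x3, Quin, 8, Nova, A, 24, 6), (x3, Quin, 8, Nova, A, 4, 5), (x3, Quin, 8, Nova, A, 4, 6)}
σ[title = Argo]: keep tuples satisfying title = Argo → {(x3, Quin, 22, Argo, B, 19, 2), (x3, Quin, 22, Argo, B, 19, 6), (x3, Quin, 22, Argo, B, 21, 2), (x3, Quin, 22, Argo, B, 21, 6), (x3, Quin, 22, Argo, B, 23, 2), (x3, Quin, 22, Argo, B, 23, 6), (x3, Quin, 22, Argo, B, 24, 2), (x3, Quin, 22, Argo, B, 24, 6), (x3, Quin, 22, Argo, B, 4, 2), (x3, Quin, 22, Argo, B, 4, 6)}
π[grade, tid]: project onto (grade, tid) (5 duplicate(s) eliminated) → {(B, 19), (B, 21), (B, 23), (B, 24), (B, 4)}
σ[tid > 19]: keep tuples satisfying tid > 19 → {(B, 21), (B, 23), (B, 24)}
π[tid, grade]: project onto (tid, grade) → {(21, B), (23, B), (24, B)}

{(21, B), (23, B), (24, B)}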